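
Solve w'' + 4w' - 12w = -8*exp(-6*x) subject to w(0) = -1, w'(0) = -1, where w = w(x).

Characteristic equation r² + 4r - 12 = 0 factors as (r + 6)(r - 2) = 0, so r = -6, 2.
Hence w_h = C1*exp(-6*x) + C2*exp(2*x).
Since exp(-6*x) solves the homogeneous equation (r = -6 is a root of multiplicity 1), multiply the trial by x. Try w_p = A*x*exp(-6*x). Substituting into the equation and dividing by exp(-6*x) gives A = 1, so w_p = x*exp(-6*x).
General solution: w = C1*exp(-6*x) + C2*exp(2*x) + x*exp(-6*x).
Apply the initial conditions: w(0) = C1 + C2 = -1 and w'(0) = 1 - 6*C1 + 2*C2 = -1. Solving gives C1 = 0, C2 = -1.

w = -exp(2*x) + x*exp(-6*x)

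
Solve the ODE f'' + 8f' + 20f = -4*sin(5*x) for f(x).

Characteristic equation r² + 8r + 20 = 0 has discriminant (8)² - 4·(20) = -16 < 0, so r = -4 ± 2i.
Hence f_h = C1*cos(2*x)*exp(-4*x) + C2*exp(-4*x)*sin(2*x).
Try f_p = A*cos(5*x) + B*sin(5*x). Substituting and equating the coefficients of cos(5x) and sin(5x) gives A = 32/325, B = 4/325, so f_p = 4*sin(5*x)/325 + 32*cos(5*x)/325.

f = 4*sin(5*x)/325 + 32*cos(5*x)/325 + C1*cos(2*x)*exp(-4*x) + C2*exp(-4*x)*sin(2*x)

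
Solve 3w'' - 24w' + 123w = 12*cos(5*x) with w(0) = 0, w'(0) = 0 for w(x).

Divide through by 3: w'' - 8w' + 41w = 4*cos(5*x).
Characteristic equation r² - 8r + 41 = 0 has discriminant (-8)² - 4·(41) = -100 < 0, so r = 4 ± 5i.
Hence w_h = C1*cos(5*x)*exp(4*x) + C2*exp(4*x)*sin(5*x).
Try w_p = A*cos(5*x) + B*sin(5*x). Substituting and equating the coefficients of cos(5x) and sin(5x) gives A = 1/29, B = -5/58, so w_p = -5*sin(5*x)/58 + cos(5*x)/29.
General solution: w = -5*sin(5*x)/58 + cos(5*x)/29 + C1*cos(5*x)*exp(4*x) + C2*exp(4*x)*sin(5*x).
Apply the initial conditions: w(0) = 1/29 + C1 = 0 and w'(0) = -25/58 + 4*C1 + 5*C2 = 0. Solving gives C1 = -1/29, C2 = 33/290.

w = -5*sin(5*x)/58 + cos(5*x)/29 - cos(5*x)*exp(4*x)/29 + 33*exp(4*x)*sin(5*x)/290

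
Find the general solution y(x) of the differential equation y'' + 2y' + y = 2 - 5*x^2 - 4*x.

y = -20 - 5*x**2 + 16*x + C1*exp(-x) + C2*x*exp(-x)

Characteristic equation r² + 2r + 1 = 0 has discriminant (2)² - 4·(1) = 0, so r = -1 is a repeated root.
Hence y_h = (C1 + C2*x)*exp(-x).
For the particular solution try y_p = A0 + A1*x + A2*x^2. Substituting and matching coefficients of each power of x gives A0 = -20, A1 = 16, A2 = -5, so y_p = -20 - 5*x^2 + 16*x.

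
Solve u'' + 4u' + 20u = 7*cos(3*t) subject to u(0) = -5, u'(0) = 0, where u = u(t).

u = 77*cos(3*t)/265 + 84*sin(3*t)/265 - 1402*cos(4*t)*exp(-2*t)/265 - 764*exp(-2*t)*sin(4*t)/265

Characteristic equation r² + 4r + 20 = 0 has discriminant (4)² - 4·(20) = -64 < 0, so r = -2 ± 4i.
Hence u_h = C1*cos(4*t)*exp(-2*t) + C2*exp(-2*t)*sin(4*t).
Try u_p = A*cos(3*t) + B*sin(3*t). Substituting and equating the coefficients of cos(3t) and sin(3t) gives A = 77/265, B = 84/265, so u_p = 77*cos(3*t)/265 + 84*sin(3*t)/265.
General solution: u = 77*cos(3*t)/265 + 84*sin(3*t)/265 + C1*cos(4*t)*exp(-2*t) + C2*exp(-2*t)*sin(4*t).
Apply the initial conditions: u(0) = 77/265 + C1 = -5 and u'(0) = 252/265 - 2*C1 + 4*C2 = 0. Solving gives C1 = -1402/265, C2 = -764/265.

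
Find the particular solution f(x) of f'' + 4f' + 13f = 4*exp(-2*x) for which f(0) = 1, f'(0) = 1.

f = 4*exp(-2*x)/9 + exp(-2*x)*sin(3*x) + 5*cos(3*x)*exp(-2*x)/9

Characteristic equation r² + 4r + 13 = 0 has discriminant (4)² - 4·(13) = -36 < 0, so r = -2 ± 3i.
Hence f_h = C1*cos(3*x)*exp(-2*x) + C2*exp(-2*x)*sin(3*x).
Try f_p = A*exp(-2*x). Substituting into the equation and dividing by exp(-2*x) gives A = 4/9, so f_p = 4*exp(-2*x)/9.
General solution: f = 4*exp(-2*x)/9 + C1*cos(3*x)*exp(-2*x) + C2*exp(-2*x)*sin(3*x).
Apply the initial conditions: f(0) = 4/9 + C1 = 1 and f'(0) = -8/9 - 2*C1 + 3*C2 = 1. Solving gives C1 = 5/9, C2 = 1.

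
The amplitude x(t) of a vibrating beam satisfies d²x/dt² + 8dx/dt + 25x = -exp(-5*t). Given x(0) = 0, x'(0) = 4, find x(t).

x = -exp(-5*t)/10 + cos(3*t)*exp(-4*t)/10 + 13*exp(-4*t)*sin(3*t)/10

Characteristic equation r² + 8r + 25 = 0 has discriminant (8)² - 4·(25) = -36 < 0, so r = -4 ± 3i.
Hence x_h = C1*cos(3*t)*exp(-4*t) + C2*exp(-4*t)*sin(3*t).
Try x_p = A*exp(-5*t). Substituting into the equation and dividing by exp(-5*t) gives A = -1/10, so x_p = -exp(-5*t)/10.
General solution: x = -exp(-5*t)/10 + C1*cos(3*t)*exp(-4*t) + C2*exp(-4*t)*sin(3*t).
Apply the initial conditions: x(0) = -1/10 + C1 = 0 and x'(0) = 1/2 - 4*C1 + 3*C2 = 4. Solving gives C1 = 1/10, C2 = 13/10.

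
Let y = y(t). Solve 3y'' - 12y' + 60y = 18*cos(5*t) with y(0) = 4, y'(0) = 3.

y = -24*sin(5*t)/85 - 6*cos(5*t)/85 - 317*exp(2*t)*sin(4*t)/340 + 346*cos(4*t)*exp(2*t)/85

Divide through by 3: y'' - 4y' + 20y = 6*cos(5*t).
Characteristic equation r² - 4r + 20 = 0 has discriminant (-4)² - 4·(20) = -64 < 0, so r = 2 ± 4i.
Hence y_h = C1*cos(4*t)*exp(2*t) + C2*exp(2*t)*sin(4*t).
Try y_p = A*cos(5*t) + B*sin(5*t). Substituting and equating the coefficients of cos(5t) and sin(5t) gives A = -6/85, B = -24/85, so y_p = -24*sin(5*t)/85 - 6*cos(5*t)/85.
General solution: y = -24*sin(5*t)/85 - 6*cos(5*t)/85 + C1*cos(4*t)*exp(2*t) + C2*exp(2*t)*sin(4*t).
Apply the initial conditions: y(0) = -6/85 + C1 = 4 and y'(0) = -24/17 + 2*C1 + 4*C2 = 3. Solving gives C1 = 346/85, C2 = -317/340.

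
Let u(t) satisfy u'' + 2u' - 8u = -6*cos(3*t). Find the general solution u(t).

u = -36*sin(3*t)/325 + 102*cos(3*t)/325 + C1*exp(2*t) + C2*exp(-4*t)

Characteristic equation r² + 2r - 8 = 0 factors as (r - 2)(r + 4) = 0, so r = 2, -4.
Hence u_h = C1*exp(2*t) + C2*exp(-4*t).
Try u_p = A*cos(3*t) + B*sin(3*t). Substituting and equating the coefficients of cos(3t) and sin(3t) gives A = 102/325, B = -36/325, so u_p = -36*sin(3*t)/325 + 102*cos(3*t)/325.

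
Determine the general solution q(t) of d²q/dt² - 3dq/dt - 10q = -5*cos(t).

q = 3*sin(t)/26 + 11*cos(t)/26 + C1*exp(-2*t) + C2*exp(5*t)

Characteristic equation r² - 3r - 10 = 0 factors as (r + 2)(r - 5) = 0, so r = -2, 5.
Hence q_h = C1*exp(-2*t) + C2*exp(5*t).
Try q_p = A*cos(t) + B*sin(t). Substituting and equating the coefficients of cos(t) and sin(t) gives A = 11/26, B = 3/26, so q_p = 3*sin(t)/26 + 11*cos(t)/26.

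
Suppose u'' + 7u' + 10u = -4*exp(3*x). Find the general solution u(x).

Characteristic equation r² + 7r + 10 = 0 factors as (r + 2)(r + 5) = 0, so r = -2, -5.
Hence u_h = C1*exp(-2*x) + C2*exp(-5*x).
Try u_p = A*exp(3*x). Substituting into the equation and dividing by exp(3*x) gives A = -1/10, so u_p = -exp(3*x)/10.

u = -exp(3*x)/10 + C1*exp(-2*x) + C2*exp(-5*x)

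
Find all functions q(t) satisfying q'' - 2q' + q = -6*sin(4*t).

Characteristic equation r² - 2r + 1 = 0 has discriminant (-2)² - 4·(1) = 0, so r = 1 is a repeated root.
Hence q_h = (C1 + C2*t)*exp(t).
Try q_p = A*cos(4*t) + B*sin(4*t). Substituting and equating the coefficients of cos(4t) and sin(4t) gives A = -48/289, B = 90/289, so q_p = -48*cos(4*t)/289 + 90*sin(4*t)/289.

q = -48*cos(4*t)/289 + 90*sin(4*t)/289 + C1*exp(t) + C2*t*exp(t)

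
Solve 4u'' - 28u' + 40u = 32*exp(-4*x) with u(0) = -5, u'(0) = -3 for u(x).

u = -70*exp(2*x)/9 + 4*exp(-4*x)/27 + 71*exp(5*x)/27

Divide through by 4: u'' - 7u' + 10u = 8*exp(-4*x).
Characteristic equation r² - 7r + 10 = 0 factors as (r - 2)(r - 5) = 0, so r = 2, 5.
Hence u_h = C1*exp(2*x) + C2*exp(5*x).
Try u_p = A*exp(-4*x). Substituting into the equation and dividing by exp(-4*x) gives A = 4/27, so u_p = 4*exp(-4*x)/27.
General solution: u = 4*exp(-4*x)/27 + C1*exp(2*x) + C2*exp(5*x).
Apply the initial conditions: u(0) = 4/27 + C1 + C2 = -5 and u'(0) = -16/27 + 2*C1 + 5*C2 = -3. Solving gives C1 = -70/9, C2 = 71/27.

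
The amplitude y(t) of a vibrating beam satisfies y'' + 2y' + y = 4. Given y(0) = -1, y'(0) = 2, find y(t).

Characteristic equation r² + 2r + 1 = 0 has discriminant (2)² - 4·(1) = 0, so r = -1 is a repeated root.
Hence y_h = (C1 + C2*t)*exp(-t).
For the particular solution try y_p = A0. Substituting and matching coefficients of each power of t gives A0 = 4, so y_p = 4.
General solution: y = 4 + C1*exp(-t) + C2*t*exp(-t).
Apply the initial conditions: y(0) = 4 + C1 = -1 and y'(0) = C2 - C1 = 2. Solving gives C1 = -5, C2 = -3.

y = 4 - 5*exp(-t) - 3*t*exp(-t)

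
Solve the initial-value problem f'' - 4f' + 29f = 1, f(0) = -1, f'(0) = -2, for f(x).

f = 1/29 - 30*cos(5*x)*exp(2*x)/29 + 2*exp(2*x)*sin(5*x)/145

Characteristic equation r² - 4r + 29 = 0 has discriminant (-4)² - 4·(29) = -100 < 0, so r = 2 ± 5i.
Hence f_h = C1*cos(5*x)*exp(2*x) + C2*exp(2*x)*sin(5*x).
For the particular solution try f_p = A0. Substituting and matching coefficients of each power of x gives A0 = 1/29, so f_p = 1/29.
General solution: f = 1/29 + C1*cos(5*x)*exp(2*x) + C2*exp(2*x)*sin(5*x).
Apply the initial conditions: f(0) = 1/29 + C1 = -1 and f'(0) = 2*C1 + 5*C2 = -2. Solving gives C1 = -30/29, C2 = 2/145.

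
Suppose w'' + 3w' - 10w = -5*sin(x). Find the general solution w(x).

w = 3*cos(x)/26 + 11*sin(x)/26 + C1*exp(2*x) + C2*exp(-5*x)

Characteristic equation r² + 3r - 10 = 0 factors as (r - 2)(r + 5) = 0, so r = 2, -5.
Hence w_h = C1*exp(2*x) + C2*exp(-5*x).
Try w_p = A*cos(x) + B*sin(x). Substituting and equating the coefficients of cos(x) and sin(x) gives A = 3/26, B = 11/26, so w_p = 3*cos(x)/26 + 11*sin(x)/26.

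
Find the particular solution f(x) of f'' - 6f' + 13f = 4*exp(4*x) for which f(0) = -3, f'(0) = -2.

Characteristic equation r² - 6r + 13 = 0 has discriminant (-6)² - 4·(13) = -16 < 0, so r = 3 ± 2i.
Hence f_h = C1*cos(2*x)*exp(3*x) + C2*exp(3*x)*sin(2*x).
Try f_p = A*exp(4*x). Substituting into the equation and dividing by exp(4*x) gives A = 4/5, so f_p = 4*exp(4*x)/5.
General solution: f = 4*exp(4*x)/5 + C1*cos(2*x)*exp(3*x) + C2*exp(3*x)*sin(2*x).
Apply the initial conditions: f(0) = 4/5 + C1 = -3 and f'(0) = 16/5 + 2*C2 + 3*C1 = -2. Solving gives C1 = -19/5, C2 = 31/10.

f = 4*exp(4*x)/5 - 19*cos(2*x)*exp(3*x)/5 + 31*exp(3*x)*sin(2*x)/10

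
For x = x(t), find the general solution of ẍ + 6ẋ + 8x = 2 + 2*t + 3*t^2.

Characteristic equation r² + 6r + 8 = 0 factors as (r + 4)(r + 2) = 0, so r = -4, -2.
Hence x_h = C1*exp(-4*t) + C2*exp(-2*t).
For the particular solution try x_p = A0 + A1*t + A2*t^2. Substituting and matching coefficients of each power of t gives A0 = 25/64, A1 = -5/16, A2 = 3/8, so x_p = 25/64 - 5*t/16 + 3*t^2/8.

x = 25/64 - 5*t/16 + 3*t**2/8 + C1*exp(-4*t) + C2*exp(-2*t)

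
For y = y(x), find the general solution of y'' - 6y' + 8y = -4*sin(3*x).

Characteristic equation r² - 6r + 8 = 0 factors as (r - 2)(r - 4) = 0, so r = 2, 4.
Hence y_h = C1*exp(2*x) + C2*exp(4*x).
Try y_p = A*cos(3*x) + B*sin(3*x). Substituting and equating the coefficients of cos(3x) and sin(3x) gives A = -72/325, B = 4/325, so y_p = -72*cos(3*x)/325 + 4*sin(3*x)/325.

y = -72*cos(3*x)/325 + 4*sin(3*x)/325 + C1*exp(2*x) + C2*exp(4*x)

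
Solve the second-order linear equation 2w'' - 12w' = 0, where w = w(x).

Divide through by 2: w'' - 6w' = 0.
Characteristic equation r² - 6r = 0 factors as (r - 6)r = 0, so r = 6, 0.
Hence w_h = C1*exp(6*x) + C2.

w = C2 + C1*exp(6*x)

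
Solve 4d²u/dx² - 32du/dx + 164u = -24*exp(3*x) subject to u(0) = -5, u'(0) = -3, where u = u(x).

u = -3*exp(3*x)/13 - 62*cos(5*x)*exp(4*x)/13 + 218*exp(4*x)*sin(5*x)/65

Divide through by 4: u'' - 8u' + 41u = -6*exp(3*x).
Characteristic equation r² - 8r + 41 = 0 has discriminant (-8)² - 4·(41) = -100 < 0, so r = 4 ± 5i.
Hence u_h = C1*cos(5*x)*exp(4*x) + C2*exp(4*x)*sin(5*x).
Try u_p = A*exp(3*x). Substituting into the equation and dividing by exp(3*x) gives A = -3/13, so u_p = -3*exp(3*x)/13.
General solution: u = -3*exp(3*x)/13 + C1*cos(5*x)*exp(4*x) + C2*exp(4*x)*sin(5*x).
Apply the initial conditions: u(0) = -3/13 + C1 = -5 and u'(0) = -9/13 + 4*C1 + 5*C2 = -3. Solving gives C1 = -62/13, C2 = 218/65.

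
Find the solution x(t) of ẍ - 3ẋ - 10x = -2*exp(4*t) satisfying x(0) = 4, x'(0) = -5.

x = exp(4*t)/3 + exp(5*t)/7 + 74*exp(-2*t)/21

Characteristic equation r² - 3r - 10 = 0 factors as (r + 2)(r - 5) = 0, so r = -2, 5.
Hence x_h = C1*exp(-2*t) + C2*exp(5*t).
Try x_p = A*exp(4*t). Substituting into the equation and dividing by exp(4*t) gives A = 1/3, so x_p = exp(4*t)/3.
General solution: x = exp(4*t)/3 + C1*exp(-2*t) + C2*exp(5*t).
Apply the initial conditions: x(0) = 1/3 + C1 + C2 = 4 and x'(0) = 4/3 - 2*C1 + 5*C2 = -5. Solving gives C1 = 74/21, C2 = 1/7.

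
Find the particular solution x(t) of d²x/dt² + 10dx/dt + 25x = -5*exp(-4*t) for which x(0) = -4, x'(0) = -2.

Characteristic equation r² + 10r + 25 = 0 has discriminant (10)² - 4·(25) = 0, so r = -5 is a repeated root.
Hence x_h = (C1 + C2*t)*exp(-5*t).
Try x_p = A*exp(-4*t). Substituting into the equation and dividing by exp(-4*t) gives A = -5, so x_p = -5*exp(-4*t).
General solution: x = -5*exp(-4*t) + C1*exp(-5*t) + C2*t*exp(-5*t).
Apply the initial conditions: x(0) = -5 + C1 = -4 and x'(0) = 20 + C2 - 5*C1 = -2. Solving gives C1 = 1, C2 = -17.

x = -5*exp(-4*t) - 17*t*exp(-5*t) + exp(-5*t)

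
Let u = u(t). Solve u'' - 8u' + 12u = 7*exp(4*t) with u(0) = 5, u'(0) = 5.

Characteristic equation r² - 8r + 12 = 0 factors as (r - 6)(r - 2) = 0, so r = 6, 2.
Hence u_h = C1*exp(6*t) + C2*exp(2*t).
Try u_p = A*exp(4*t). Substituting into the equation and dividing by exp(4*t) gives A = -7/4, so u_p = -7*exp(4*t)/4.
General solution: u = -7*exp(4*t)/4 + C1*exp(6*t) + C2*exp(2*t).
Apply the initial conditions: u(0) = -7/4 + C1 + C2 = 5 and u'(0) = -7 + 2*C2 + 6*C1 = 5. Solving gives C1 = -3/8, C2 = 57/8.

u = -7*exp(4*t)/4 - 3*exp(6*t)/8 + 57*exp(2*t)/8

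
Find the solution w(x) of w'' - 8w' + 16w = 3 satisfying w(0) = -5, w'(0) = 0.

w = 3/16 - 83*exp(4*x)/16 + 83*x*exp(4*x)/4

Characteristic equation r² - 8r + 16 = 0 has discriminant (-8)² - 4·(16) = 0, so r = 4 is a repeated root.
Hence w_h = (C1 + C2*x)*exp(4*x).
For the particular solution try w_p = A0. Substituting and matching coefficients of each power of x gives A0 = 3/16, so w_p = 3/16.
General solution: w = 3/16 + C1*exp(4*x) + C2*x*exp(4*x).
Apply the initial conditions: w(0) = 3/16 + C1 = -5 and w'(0) = C2 + 4*C1 = 0. Solving gives C1 = -83/16, C2 = 83/4.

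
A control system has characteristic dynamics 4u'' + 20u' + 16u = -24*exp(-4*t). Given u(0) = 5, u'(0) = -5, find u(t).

u = 2*exp(-4*t)/3 + 13*exp(-t)/3 + 2*t*exp(-4*t)

Divide through by 4: u'' + 5u' + 4u = -6*exp(-4*t).
Characteristic equation r² + 5r + 4 = 0 factors as (r + 1)(r + 4) = 0, so r = -1, -4.
Hence u_h = C1*exp(-t) + C2*exp(-4*t).
Since exp(-4*t) solves the homogeneous equation (r = -4 is a root of multiplicity 1), multiply the trial by t. Try u_p = A*t*exp(-4*t). Substituting into the equation and dividing by exp(-4*t) gives A = 2, so u_p = 2*t*exp(-4*t).
General solution: u = C1*exp(-t) + C2*exp(-4*t) + 2*t*exp(-4*t).
Apply the initial conditions: u(0) = C1 + C2 = 5 and u'(0) = 2 - C1 - 4*C2 = -5. Solving gives C1 = 13/3, C2 = 2/3.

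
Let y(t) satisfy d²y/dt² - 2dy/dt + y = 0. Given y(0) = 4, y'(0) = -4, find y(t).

y = 4*exp(t) - 8*t*exp(t)

Characteristic equation r² - 2r + 1 = 0 has discriminant (-2)² - 4·(1) = 0, so r = 1 is a repeated root.
Hence y_h = (C1 + C2*t)*exp(t).
Apply the initial conditions: y(0) = C1 = 4 and y'(0) = C1 + C2 = -4. Solving gives C1 = 4, C2 = -8.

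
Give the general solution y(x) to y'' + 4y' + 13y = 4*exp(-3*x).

Characteristic equation r² + 4r + 13 = 0 has discriminant (4)² - 4·(13) = -36 < 0, so r = -2 ± 3i.
Hence y_h = C1*cos(3*x)*exp(-2*x) + C2*exp(-2*x)*sin(3*x).
Try y_p = A*exp(-3*x). Substituting into the equation and dividing by exp(-3*x) gives A = 2/5, so y_p = 2*exp(-3*x)/5.

y = 2*exp(-3*x)/5 + C1*cos(3*x)*exp(-2*x) + C2*exp(-2*x)*sin(3*x)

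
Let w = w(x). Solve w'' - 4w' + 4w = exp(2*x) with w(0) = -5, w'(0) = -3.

w = -5*exp(2*x) + x**2*exp(2*x)/2 + 7*x*exp(2*x)

Characteristic equation r² - 4r + 4 = 0 has discriminant (-4)² - 4·(4) = 0, so r = 2 is a repeated root.
Hence w_h = (C1 + C2*x)*exp(2*x).
Since exp(2*x) solves the homogeneous equation (r = 2 is a root of multiplicity 2), multiply the trial by x^2. Try w_p = A*x^2*exp(2*x). Substituting into the equation and dividing by exp(2*x) gives A = 1/2, so w_p = x^2*exp(2*x)/2.
General solution: w = C1*exp(2*x) + x^2*exp(2*x)/2 + C2*x*exp(2*x).
Apply the initial conditions: w(0) = C1 = -5 and w'(0) = C2 + 2*C1 = -3. Solving gives C1 = -5, C2 = 7.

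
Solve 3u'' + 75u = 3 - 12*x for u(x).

u = 1/25 - 4*x/25 + C1*cos(5*x) + C2*sin(5*x)

Divide through by 3: u'' + 25u = 1 - 4*x.
Characteristic equation r² + 25 = 0 has discriminant (0)² - 4·(25) = -100 < 0, so r = ± 5i.
Hence u_h = C1*cos(5*x) + C2*sin(5*x).
For the particular solution try u_p = A0 + A1*x. Substituting and matching coefficients of each power of x gives A0 = 1/25, A1 = -4/25, so u_p = 1/25 - 4*x/25.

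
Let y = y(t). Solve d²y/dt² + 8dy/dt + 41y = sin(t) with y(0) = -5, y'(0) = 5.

y = -cos(t)/208 + 5*sin(t)/208 - 3121*exp(-4*t)*sin(5*t)/1040 - 1039*cos(5*t)*exp(-4*t)/208

Characteristic equation r² + 8r + 41 = 0 has discriminant (8)² - 4·(41) = -100 < 0, so r = -4 ± 5i.
Hence y_h = C1*cos(5*t)*exp(-4*t) + C2*exp(-4*t)*sin(5*t).
Try y_p = A*cos(t) + B*sin(t). Substituting and equating the coefficients of cos(t) and sin(t) gives A = -1/208, B = 5/208, so y_p = -cos(t)/208 + 5*sin(t)/208.
General solution: y = -cos(t)/208 + 5*sin(t)/208 + C1*cos(5*t)*exp(-4*t) + C2*exp(-4*t)*sin(5*t).
Apply the initial conditions: y(0) = -1/208 + C1 = -5 and y'(0) = 5/208 - 4*C1 + 5*C2 = 5. Solving gives C1 = -1039/208, C2 = -3121/1040.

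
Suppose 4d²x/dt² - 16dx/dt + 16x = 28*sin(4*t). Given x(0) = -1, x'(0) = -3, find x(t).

Divide through by 4: x'' - 4x' + 4x = 7*sin(4*t).
Characteristic equation r² - 4r + 4 = 0 has discriminant (-4)² - 4·(4) = 0, so r = 2 is a repeated root.
Hence x_h = (C1 + C2*t)*exp(2*t).
Try x_p = A*cos(4*t) + B*sin(4*t). Substituting and equating the coefficients of cos(4t) and sin(4t) gives A = 7/25, B = -21/100, so x_p = -21*sin(4*t)/100 + 7*cos(4*t)/25.
General solution: x = -21*sin(4*t)/100 + 7*cos(4*t)/25 + C1*exp(2*t) + C2*t*exp(2*t).
Apply the initial conditions: x(0) = 7/25 + C1 = -1 and x'(0) = -21/25 + C2 + 2*C1 = -3. Solving gives C1 = -32/25, C2 = 2/5.

x = -32*exp(2*t)/25 - 21*sin(4*t)/100 + 7*cos(4*t)/25 + 2*t*exp(2*t)/5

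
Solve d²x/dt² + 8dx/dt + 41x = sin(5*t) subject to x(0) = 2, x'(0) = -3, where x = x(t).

Characteristic equation r² + 8r + 41 = 0 has discriminant (8)² - 4·(41) = -100 < 0, so r = -4 ± 5i.
Hence x_h = C1*cos(5*t)*exp(-4*t) + C2*exp(-4*t)*sin(5*t).
Try x_p = A*cos(5*t) + B*sin(5*t). Substituting and equating the coefficients of cos(5t) and sin(5t) gives A = -5/232, B = 1/116, so x_p = -5*cos(5*t)/232 + sin(5*t)/116.
General solution: x = -5*cos(5*t)/232 + sin(5*t)/116 + C1*cos(5*t)*exp(-4*t) + C2*exp(-4*t)*sin(5*t).
Apply the initial conditions: x(0) = -5/232 + C1 = 2 and x'(0) = 5/116 - 4*C1 + 5*C2 = -3. Solving gives C1 = 469/232, C2 = 117/116.

x = -5*cos(5*t)/232 + sin(5*t)/116 + 117*exp(-4*t)*sin(5*t)/116 + 469*cos(5*t)*exp(-4*t)/232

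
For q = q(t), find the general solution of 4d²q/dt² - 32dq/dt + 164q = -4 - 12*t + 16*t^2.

q = -2481/68921 - 59*t/1681 + 4*t**2/41 + C1*cos(5*t)*exp(4*t) + C2*exp(4*t)*sin(5*t)

Divide through by 4: q'' - 8q' + 41q = -1 - 3*t + 4*t^2.
Characteristic equation r² - 8r + 41 = 0 has discriminant (-8)² - 4·(41) = -100 < 0, so r = 4 ± 5i.
Hence q_h = C1*cos(5*t)*exp(4*t) + C2*exp(4*t)*sin(5*t).
For the particular solution try q_p = A0 + A1*t + A2*t^2. Substituting and matching coefficients of each power of t gives A0 = -2481/68921, A1 = -59/1681, A2 = 4/41, so q_p = -2481/68921 - 59*t/1681 + 4*t^2/41.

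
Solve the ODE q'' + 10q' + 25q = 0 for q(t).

Characteristic equation r² + 10r + 25 = 0 has discriminant (10)² - 4·(25) = 0, so r = -5 is a repeated root.
Hence q_h = (C1 + C2*t)*exp(-5*t).

q = C1*exp(-5*t) + C2*t*exp(-5*t)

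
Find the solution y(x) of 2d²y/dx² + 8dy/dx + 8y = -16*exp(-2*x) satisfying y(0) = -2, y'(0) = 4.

y = -2*exp(-2*x) - 4*x**2*exp(-2*x)

Divide through by 2: y'' + 4y' + 4y = -8*exp(-2*x).
Characteristic equation r² + 4r + 4 = 0 has discriminant (4)² - 4·(4) = 0, so r = -2 is a repeated root.
Hence y_h = (C1 + C2*x)*exp(-2*x).
Since exp(-2*x) solves the homogeneous equation (r = -2 is a root of multiplicity 2), multiply the trial by x^2. Try y_p = A*x^2*exp(-2*x). Substituting into the equation and dividing by exp(-2*x) gives A = -4, so y_p = -4*x^2*exp(-2*x).
General solution: y = C1*exp(-2*x) - 4*x^2*exp(-2*x) + C2*x*exp(-2*x).
Apply the initial conditions: y(0) = C1 = -2 and y'(0) = C2 - 2*C1 = 4. Solving gives C1 = -2, C2 = 0.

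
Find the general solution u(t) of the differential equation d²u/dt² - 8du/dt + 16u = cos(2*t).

u = -sin(2*t)/25 + 3*cos(2*t)/100 + C1*exp(4*t) + C2*t*exp(4*t)

Characteristic equation r² - 8r + 16 = 0 has discriminant (-8)² - 4·(16) = 0, so r = 4 is a repeated root.
Hence u_h = (C1 + C2*t)*exp(4*t).
Try u_p = A*cos(2*t) + B*sin(2*t). Substituting and equating the coefficients of cos(2t) and sin(2t) gives A = 3/100, B = -1/25, so u_p = -sin(2*t)/25 + 3*cos(2*t)/100.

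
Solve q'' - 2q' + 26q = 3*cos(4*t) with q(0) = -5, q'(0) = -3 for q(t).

q = -6*sin(4*t)/41 + 15*cos(4*t)/82 - 425*cos(5*t)*exp(t)/82 + 227*exp(t)*sin(5*t)/410

Characteristic equation r² - 2r + 26 = 0 has discriminant (-2)² - 4·(26) = -100 < 0, so r = 1 ± 5i.
Hence q_h = C1*cos(5*t)*exp(t) + C2*exp(t)*sin(5*t).
Try q_p = A*cos(4*t) + B*sin(4*t). Substituting and equating the coefficients of cos(4t) and sin(4t) gives A = 15/82, B = -6/41, so q_p = -6*sin(4*t)/41 + 15*cos(4*t)/82.
General solution: q = -6*sin(4*t)/41 + 15*cos(4*t)/82 + C1*cos(5*t)*exp(t) + C2*exp(t)*sin(5*t).
Apply the initial conditions: q(0) = 15/82 + C1 = -5 and q'(0) = -24/41 + C1 + 5*C2 = -3. Solving gives C1 = -425/82, C2 = 227/410.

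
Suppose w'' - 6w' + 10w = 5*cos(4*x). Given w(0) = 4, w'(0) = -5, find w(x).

Characteristic equation r² - 6r + 10 = 0 has discriminant (-6)² - 4·(10) = -4 < 0, so r = 3 ± i.
Hence w_h = C1*cos(x)*exp(3*x) + C2*exp(3*x)*sin(x).
Try w_p = A*cos(4*x) + B*sin(4*x). Substituting and equating the coefficients of cos(4x) and sin(4x) gives A = -5/102, B = -10/51, so w_p = -10*sin(4*x)/51 - 5*cos(4*x)/102.
General solution: w = -10*sin(4*x)/51 - 5*cos(4*x)/102 + C1*cos(x)*exp(3*x) + C2*exp(3*x)*sin(x).
Apply the initial conditions: w(0) = -5/102 + C1 = 4 and w'(0) = -40/51 + C2 + 3*C1 = -5. Solving gives C1 = 413/102, C2 = -1669/102.

w = -10*sin(4*x)/51 - 5*cos(4*x)/102 - 1669*exp(3*x)*sin(x)/102 + 413*cos(x)*exp(3*x)/102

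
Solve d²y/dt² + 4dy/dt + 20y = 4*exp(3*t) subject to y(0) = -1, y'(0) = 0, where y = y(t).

Characteristic equation r² + 4r + 20 = 0 has discriminant (4)² - 4·(20) = -64 < 0, so r = -2 ± 4i.
Hence y_h = C1*cos(4*t)*exp(-2*t) + C2*exp(-2*t)*sin(4*t).
Try y_p = A*exp(3*t). Substituting into the equation and dividing by exp(3*t) gives A = 4/41, so y_p = 4*exp(3*t)/41.
General solution: y = 4*exp(3*t)/41 + C1*cos(4*t)*exp(-2*t) + C2*exp(-2*t)*sin(4*t).
Apply the initial conditions: y(0) = 4/41 + C1 = -1 and y'(0) = 12/41 - 2*C1 + 4*C2 = 0. Solving gives C1 = -45/41, C2 = -51/82.

y = 4*exp(3*t)/41 - 51*exp(-2*t)*sin(4*t)/82 - 45*cos(4*t)*exp(-2*t)/41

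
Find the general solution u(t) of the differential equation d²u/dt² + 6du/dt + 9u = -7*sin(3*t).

Characteristic equation r² + 6r + 9 = 0 has discriminant (6)² - 4·(9) = 0, so r = -3 is a repeated root.
Hence u_h = (C1 + C2*t)*exp(-3*t).
Try u_p = A*cos(3*t) + B*sin(3*t). Substituting and equating the coefficients of cos(3t) and sin(3t) gives A = 7/18, B = 0, so u_p = 7*cos(3*t)/18.

u = 7*cos(3*t)/18 + C1*exp(-3*t) + C2*t*exp(-3*t)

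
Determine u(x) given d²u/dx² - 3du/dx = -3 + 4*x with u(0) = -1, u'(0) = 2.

u = -40/27 - 2*x**2/3 + 5*x/9 + 13*exp(3*x)/27

Characteristic equation r² - 3r = 0 factors as (r - 3)r = 0, so r = 3, 0.
Hence u_h = C1*exp(3*x) + C2.
Since 0 is a characteristic root (multiplicity 1), multiply the polynomial trial by x: try u_p = x*(A0 + A1*x). Substituting and matching coefficients of each power of x gives A0 = 5/9, A1 = -2/3, so u_p = -2*x^2/3 + 5*x/9.
General solution: u = C2 - 2*x^2/3 + 5*x/9 + C1*exp(3*x).
Apply the initial conditions: u(0) = C1 + C2 = -1 and u'(0) = 5/9 + 3*C1 = 2. Solving gives C1 = 13/27, C2 = -40/27.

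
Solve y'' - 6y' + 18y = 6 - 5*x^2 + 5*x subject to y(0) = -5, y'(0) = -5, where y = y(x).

y = 32/81 - 5*x**2/18 + 5*x/54 - 437*cos(3*x)*exp(3*x)/81 + 599*exp(3*x)*sin(3*x)/162

Characteristic equation r² - 6r + 18 = 0 has discriminant (-6)² - 4·(18) = -36 < 0, so r = 3 ± 3i.
Hence y_h = C1*cos(3*x)*exp(3*x) + C2*exp(3*x)*sin(3*x).
For the particular solution try y_p = A0 + A1*x + A2*x^2. Substituting and matching coefficients of each power of x gives A0 = 32/81, A1 = 5/54, A2 = -5/18, so y_p = 32/81 - 5*x^2/18 + 5*x/54.
General solution: y = 32/81 - 5*x^2/18 + 5*x/54 + C1*cos(3*x)*exp(3*x) + C2*exp(3*x)*sin(3*x).
Apply the initial conditions: y(0) = 32/81 + C1 = -5 and y'(0) = 5/54 + 3*C1 + 3*C2 = -5. Solving gives C1 = -437/81, C2 = 599/162.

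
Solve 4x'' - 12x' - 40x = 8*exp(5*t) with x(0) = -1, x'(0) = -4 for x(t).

Divide through by 4: x'' - 3x' - 10x = 2*exp(5*t).
Characteristic equation r² - 3r - 10 = 0 factors as (r - 5)(r + 2) = 0, so r = 5, -2.
Hence x_h = C1*exp(5*t) + C2*exp(-2*t).
Since exp(5*t) solves the homogeneous equation (r = 5 is a root of multiplicity 1), multiply the trial by t. Try x_p = A*t*exp(5*t). Substituting into the equation and dividing by exp(5*t) gives A = 2/7, so x_p = 2*t*exp(5*t)/7.
General solution: x = C1*exp(5*t) + C2*exp(-2*t) + 2*t*exp(5*t)/7.
Apply the initial conditions: x(0) = C1 + C2 = -1 and x'(0) = 2/7 - 2*C2 + 5*C1 = -4. Solving gives C1 = -44/49, C2 = -5/49.

x = -44*exp(5*t)/49 - 5*exp(-2*t)/49 + 2*t*exp(5*t)/7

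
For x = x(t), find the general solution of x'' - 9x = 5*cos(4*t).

x = -cos(4*t)/5 + C1*exp(-3*t) + C2*exp(3*t)

Characteristic equation r² - 9 = 0 factors as (r + 3)(r - 3) = 0, so r = -3, 3.
Hence x_h = C1*exp(-3*t) + C2*exp(3*t).
Try x_p = A*cos(4*t) + B*sin(4*t). Substituting and equating the coefficients of cos(4t) and sin(4t) gives A = -1/5, B = 0, so x_p = -cos(4*t)/5.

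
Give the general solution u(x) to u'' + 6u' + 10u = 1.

u = 1/10 + C1*cos(x)*exp(-3*x) + C2*exp(-3*x)*sin(x)

Characteristic equation r² + 6r + 10 = 0 has discriminant (6)² - 4·(10) = -4 < 0, so r = -3 ± i.
Hence u_h = C1*cos(x)*exp(-3*x) + C2*exp(-3*x)*sin(x).
For the particular solution try u_p = A0. Substituting and matching coefficients of each power of x gives A0 = 1/10, so u_p = 1/10.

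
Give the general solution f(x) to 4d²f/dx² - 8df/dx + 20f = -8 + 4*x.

Divide through by 4: f'' - 2f' + 5f = -2 + x.
Characteristic equation r² - 2r + 5 = 0 has discriminant (-2)² - 4·(5) = -16 < 0, so r = 1 ± 2i.
Hence f_h = C1*cos(2*x)*exp(x) + C2*exp(x)*sin(2*x).
For the particular solution try f_p = A0 + A1*x. Substituting and matching coefficients of each power of x gives A0 = -8/25, A1 = 1/5, so f_p = -8/25 + x/5.

f = -8/25 + x/5 + C1*cos(2*x)*exp(x) + C2*exp(x)*sin(2*x)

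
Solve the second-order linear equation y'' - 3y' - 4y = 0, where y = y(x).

y = C1*exp(4*x) + C2*exp(-x)

Characteristic equation r² - 3r - 4 = 0 factors as (r - 4)(r + 1) = 0, so r = 4, -1.
Hence y_h = C1*exp(4*x) + C2*exp(-x).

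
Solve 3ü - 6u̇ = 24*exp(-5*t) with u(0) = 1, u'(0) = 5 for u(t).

u = -23/10 + 8*exp(-5*t)/35 + 43*exp(2*t)/14

Divide through by 3: u'' - 2u' = 8*exp(-5*t).
Characteristic equation r² - 2r = 0 factors as (r - 2)r = 0, so r = 2, 0.
Hence u_h = C1*exp(2*t) + C2.
Try u_p = A*exp(-5*t). Substituting into the equation and dividing by exp(-5*t) gives A = 8/35, so u_p = 8*exp(-5*t)/35.
General solution: u = C2 + 8*exp(-5*t)/35 + C1*exp(2*t).
Apply the initial conditions: u(0) = 8/35 + C1 + C2 = 1 and u'(0) = -8/7 + 2*C1 = 5. Solving gives C1 = 43/14, C2 = -23/10.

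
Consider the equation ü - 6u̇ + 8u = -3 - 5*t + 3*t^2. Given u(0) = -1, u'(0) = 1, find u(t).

u = -33/64 - 3*exp(2*t)/2 - t/16 + 3*t**2/8 + 65*exp(4*t)/64

Characteristic equation r² - 6r + 8 = 0 factors as (r - 4)(r - 2) = 0, so r = 4, 2.
Hence u_h = C1*exp(4*t) + C2*exp(2*t).
For the particular solution try u_p = A0 + A1*t + A2*t^2. Substituting and matching coefficients of each power of t gives A0 = -33/64, A1 = -1/16, A2 = 3/8, so u_p = -33/64 - t/16 + 3*t^2/8.
General solution: u = -33/64 - t/16 + 3*t^2/8 + C1*exp(4*t) + C2*exp(2*t).
Apply the initial conditions: u(0) = -33/64 + C1 + C2 = -1 and u'(0) = -1/16 + 2*C2 + 4*C1 = 1. Solving gives C1 = 65/64, C2 = -3/2.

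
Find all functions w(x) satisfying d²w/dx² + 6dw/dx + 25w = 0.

Characteristic equation r² + 6r + 25 = 0 has discriminant (6)² - 4·(25) = -64 < 0, so r = -3 ± 4i.
Hence w_h = C1*cos(4*x)*exp(-3*x) + C2*exp(-3*x)*sin(4*x).

w = C1*cos(4*x)*exp(-3*x) + C2*exp(-3*x)*sin(4*x)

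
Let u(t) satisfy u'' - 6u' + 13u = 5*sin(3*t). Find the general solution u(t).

u = sin(3*t)/17 + 9*cos(3*t)/34 + C1*cos(2*t)*exp(3*t) + C2*exp(3*t)*sin(2*t)

Characteristic equation r² - 6r + 13 = 0 has discriminant (-6)² - 4·(13) = -16 < 0, so r = 3 ± 2i.
Hence u_h = C1*cos(2*t)*exp(3*t) + C2*exp(3*t)*sin(2*t).
Try u_p = A*cos(3*t) + B*sin(3*t). Substituting and equating the coefficients of cos(3t) and sin(3t) gives A = 9/34, B = 1/17, so u_p = sin(3*t)/17 + 9*cos(3*t)/34.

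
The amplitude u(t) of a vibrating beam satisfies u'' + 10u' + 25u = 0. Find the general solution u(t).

u = C1*exp(-5*t) + C2*t*exp(-5*t)

Characteristic equation r² + 10r + 25 = 0 has discriminant (10)² - 4·(25) = 0, so r = -5 is a repeated root.
Hence u_h = (C1 + C2*t)*exp(-5*t).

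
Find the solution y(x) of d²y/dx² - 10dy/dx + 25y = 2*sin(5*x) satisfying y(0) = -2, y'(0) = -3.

Characteristic equation r² - 10r + 25 = 0 has discriminant (-10)² - 4·(25) = 0, so r = 5 is a repeated root.
Hence y_h = (C1 + C2*x)*exp(5*x).
Try y_p = A*cos(5*x) + B*sin(5*x). Substituting and equating the coefficients of cos(5x) and sin(5x) gives A = 1/25, B = 0, so y_p = cos(5*x)/25.
General solution: y = cos(5*x)/25 + C1*exp(5*x) + C2*x*exp(5*x).
Apply the initial conditions: y(0) = 1/25 + C1 = -2 and y'(0) = C2 + 5*C1 = -3. Solving gives C1 = -51/25, C2 = 36/5.

y = -51*exp(5*x)/25 + cos(5*x)/25 + 36*x*exp(5*x)/5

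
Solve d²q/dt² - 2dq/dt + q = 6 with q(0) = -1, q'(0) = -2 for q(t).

Characteristic equation r² - 2r + 1 = 0 has discriminant (-2)² - 4·(1) = 0, so r = 1 is a repeated root.
Hence q_h = (C1 + C2*t)*exp(t).
For the particular solution try q_p = A0. Substituting and matching coefficients of each power of t gives A0 = 6, so q_p = 6.
General solution: q = 6 + C1*exp(t) + C2*t*exp(t).
Apply the initial conditions: q(0) = 6 + C1 = -1 and q'(0) = C1 + C2 = -2. Solving gives C1 = -7, C2 = 5.

q = 6 - 7*exp(t) + 5*t*exp(t)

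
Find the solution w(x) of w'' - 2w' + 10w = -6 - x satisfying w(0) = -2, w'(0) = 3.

w = -31/50 - x/10 - 69*cos(3*x)*exp(x)/50 + 112*exp(x)*sin(3*x)/75

Characteristic equation r² - 2r + 10 = 0 has discriminant (-2)² - 4·(10) = -36 < 0, so r = 1 ± 3i.
Hence w_h = C1*cos(3*x)*exp(x) + C2*exp(x)*sin(3*x).
For the particular solution try w_p = A0 + A1*x. Substituting and matching coefficients of each power of x gives A0 = -31/50, A1 = -1/10, so w_p = -31/50 - x/10.
General solution: w = -31/50 - x/10 + C1*cos(3*x)*exp(x) + C2*exp(x)*sin(3*x).
Apply the initial conditions: w(0) = -31/50 + C1 = -2 and w'(0) = -1/10 + C1 + 3*C2 = 3. Solving gives C1 = -69/50, C2 = 112/75.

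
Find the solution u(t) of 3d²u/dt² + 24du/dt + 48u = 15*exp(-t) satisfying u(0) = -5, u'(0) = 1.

Divide through by 3: u'' + 8u' + 16u = 5*exp(-t).
Characteristic equation r² + 8r + 16 = 0 has discriminant (8)² - 4·(16) = 0, so r = -4 is a repeated root.
Hence u_h = (C1 + C2*t)*exp(-4*t).
Try u_p = A*exp(-t). Substituting into the equation and dividing by exp(-t) gives A = 5/9, so u_p = 5*exp(-t)/9.
General solution: u = 5*exp(-t)/9 + C1*exp(-4*t) + C2*t*exp(-4*t).
Apply the initial conditions: u(0) = 5/9 + C1 = -5 and u'(0) = -5/9 + C2 - 4*C1 = 1. Solving gives C1 = -50/9, C2 = -62/3.

u = -50*exp(-4*t)/9 + 5*exp(-t)/9 - 62*t*exp(-4*t)/3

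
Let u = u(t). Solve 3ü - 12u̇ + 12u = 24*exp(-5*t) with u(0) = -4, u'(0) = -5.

u = -204*exp(2*t)/49 + 8*exp(-5*t)/49 + 29*t*exp(2*t)/7

Divide through by 3: u'' - 4u' + 4u = 8*exp(-5*t).
Characteristic equation r² - 4r + 4 = 0 has discriminant (-4)² - 4·(4) = 0, so r = 2 is a repeated root.
Hence u_h = (C1 + C2*t)*exp(2*t).
Try u_p = A*exp(-5*t). Substituting into the equation and dividing by exp(-5*t) gives A = 8/49, so u_p = 8*exp(-5*t)/49.
General solution: u = 8*exp(-5*t)/49 + C1*exp(2*t) + C2*t*exp(2*t).
Apply the initial conditions: u(0) = 8/49 + C1 = -4 and u'(0) = -40/49 + C2 + 2*C1 = -5. Solving gives C1 = -204/49, C2 = 29/7.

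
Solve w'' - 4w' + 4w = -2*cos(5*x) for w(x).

w = 40*sin(5*x)/841 + 42*cos(5*x)/841 + C1*exp(2*x) + C2*x*exp(2*x)

Characteristic equation r² - 4r + 4 = 0 has discriminant (-4)² - 4·(4) = 0, so r = 2 is a repeated root.
Hence w_h = (C1 + C2*x)*exp(2*x).
Try w_p = A*cos(5*x) + B*sin(5*x). Substituting and equating the coefficients of cos(5x) and sin(5x) gives A = 42/841, B = 40/841, so w_p = 40*sin(5*x)/841 + 42*cos(5*x)/841.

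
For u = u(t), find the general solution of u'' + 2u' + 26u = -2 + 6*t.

u = -16/169 + 3*t/13 + C1*cos(5*t)*exp(-t) + C2*exp(-t)*sin(5*t)

Characteristic equation r² + 2r + 26 = 0 has discriminant (2)² - 4·(26) = -100 < 0, so r = -1 ± 5i.
Hence u_h = C1*cos(5*t)*exp(-t) + C2*exp(-t)*sin(5*t).
For the particular solution try u_p = A0 + A1*t. Substituting and matching coefficients of each power of t gives A0 = -16/169, A1 = 3/13, so u_p = -16/169 + 3*t/13.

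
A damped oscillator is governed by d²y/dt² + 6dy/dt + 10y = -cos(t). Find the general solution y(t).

y = -2*sin(t)/39 - cos(t)/13 + C1*cos(t)*exp(-3*t) + C2*exp(-3*t)*sin(t)

Characteristic equation r² + 6r + 10 = 0 has discriminant (6)² - 4·(10) = -4 < 0, so r = -3 ± i.
Hence y_h = C1*cos(t)*exp(-3*t) + C2*exp(-3*t)*sin(t).
Try y_p = A*cos(t) + B*sin(t). Substituting and equating the coefficients of cos(t) and sin(t) gives A = -1/13, B = -2/39, so y_p = -2*sin(t)/39 - cos(t)/13.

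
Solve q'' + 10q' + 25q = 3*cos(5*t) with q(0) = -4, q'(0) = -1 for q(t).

q = -4*exp(-5*t) + 3*sin(5*t)/50 - 213*t*exp(-5*t)/10

Characteristic equation r² + 10r + 25 = 0 has discriminant (10)² - 4·(25) = 0, so r = -5 is a repeated root.
Hence q_h = (C1 + C2*t)*exp(-5*t).
Try q_p = A*cos(5*t) + B*sin(5*t). Substituting and equating the coefficients of cos(5t) and sin(5t) gives A = 0, B = 3/50, so q_p = 3*sin(5*t)/50.
General solution: q = 3*sin(5*t)/50 + C1*exp(-5*t) + C2*t*exp(-5*t).
Apply the initial conditions: q(0) = C1 = -4 and q'(0) = 3/10 + C2 - 5*C1 = -1. Solving gives C1 = -4, C2 = -213/10.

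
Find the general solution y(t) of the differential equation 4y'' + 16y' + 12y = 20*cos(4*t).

Divide through by 4: y'' + 4y' + 3y = 5*cos(4*t).
Characteristic equation r² + 4r + 3 = 0 factors as (r + 1)(r + 3) = 0, so r = -1, -3.
Hence y_h = C1*exp(-t) + C2*exp(-3*t).
Try y_p = A*cos(4*t) + B*sin(4*t). Substituting and equating the coefficients of cos(4t) and sin(4t) gives A = -13/85, B = 16/85, so y_p = -13*cos(4*t)/85 + 16*sin(4*t)/85.

y = -13*cos(4*t)/85 + 16*sin(4*t)/85 + C1*exp(-t) + C2*exp(-3*t)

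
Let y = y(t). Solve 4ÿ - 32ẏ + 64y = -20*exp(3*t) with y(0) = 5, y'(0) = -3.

Divide through by 4: y'' - 8y' + 16y = -5*exp(3*t).
Characteristic equation r² - 8r + 16 = 0 has discriminant (-8)² - 4·(16) = 0, so r = 4 is a repeated root.
Hence y_h = (C1 + C2*t)*exp(4*t).
Try y_p = A*exp(3*t). Substituting into the equation and dividing by exp(3*t) gives A = -5, so y_p = -5*exp(3*t).
General solution: y = -5*exp(3*t) + C1*exp(4*t) + C2*t*exp(4*t).
Apply the initial conditions: y(0) = -5 + C1 = 5 and y'(0) = -15 + C2 + 4*C1 = -3. Solving gives C1 = 10, C2 = -28.

y = -5*exp(3*t) + 10*exp(4*t) - 28*t*exp(4*t)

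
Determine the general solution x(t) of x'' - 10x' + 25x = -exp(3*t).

x = -exp(3*t)/4 + C1*exp(5*t) + C2*t*exp(5*t)

Characteristic equation r² - 10r + 25 = 0 has discriminant (-10)² - 4·(25) = 0, so r = 5 is a repeated root.
Hence x_h = (C1 + C2*t)*exp(5*t).
Try x_p = A*exp(3*t). Substituting into the equation and dividing by exp(3*t) gives A = -1/4, so x_p = -exp(3*t)/4.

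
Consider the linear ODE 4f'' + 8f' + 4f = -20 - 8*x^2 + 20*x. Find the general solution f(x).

f = -27 - 2*x**2 + 13*x + C1*exp(-x) + C2*x*exp(-x)

Divide through by 4: f'' + 2f' + f = -5 - 2*x^2 + 5*x.
Characteristic equation r² + 2r + 1 = 0 has discriminant (2)² - 4·(1) = 0, so r = -1 is a repeated root.
Hence f_h = (C1 + C2*x)*exp(-x).
For the particular solution try f_p = A0 + A1*x + A2*x^2. Substituting and matching coefficients of each power of x gives A0 = -27, A1 = 13, A2 = -2, so f_p = -27 - 2*x^2 + 13*x.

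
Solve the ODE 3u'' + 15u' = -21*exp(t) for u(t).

u = C2 - 7*exp(t)/6 + C1*exp(-5*t)

Divide through by 3: u'' + 5u' = -7*exp(t).
Characteristic equation r² + 5r = 0 factors as (r + 5)r = 0, so r = -5, 0.
Hence u_h = C1*exp(-5*t) + C2.
Try u_p = A*exp(t). Substituting into the equation and dividing by exp(t) gives A = -7/6, so u_p = -7*exp(t)/6.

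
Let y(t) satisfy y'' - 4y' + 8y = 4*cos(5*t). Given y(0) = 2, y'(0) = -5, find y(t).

Characteristic equation r² - 4r + 8 = 0 has discriminant (-4)² - 4·(8) = -16 < 0, so r = 2 ± 2i.
Hence y_h = C1*cos(2*t)*exp(2*t) + C2*exp(2*t)*sin(2*t).
Try y_p = A*cos(5*t) + B*sin(5*t). Substituting and equating the coefficients of cos(5t) and sin(5t) gives A = -68/689, B = -80/689, so y_p = -80*sin(5*t)/689 - 68*cos(5*t)/689.
General solution: y = -80*sin(5*t)/689 - 68*cos(5*t)/689 + C1*cos(2*t)*exp(2*t) + C2*exp(2*t)*sin(2*t).
Apply the initial conditions: y(0) = -68/689 + C1 = 2 and y'(0) = -400/689 + 2*C1 + 2*C2 = -5. Solving gives C1 = 1446/689, C2 = -5937/1378.

y = -80*sin(5*t)/689 - 68*cos(5*t)/689 - 5937*exp(2*t)*sin(2*t)/1378 + 1446*cos(2*t)*exp(2*t)/689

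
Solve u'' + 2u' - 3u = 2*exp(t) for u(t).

Characteristic equation r² + 2r - 3 = 0 factors as (r + 3)(r - 1) = 0, so r = -3, 1.
Hence u_h = C1*exp(-3*t) + C2*exp(t).
Since exp(t) solves the homogeneous equation (r = 1 is a root of multiplicity 1), multiply the trial by t. Try u_p = A*t*exp(t). Substituting into the equation and dividing by exp(t) gives A = 1/2, so u_p = t*exp(t)/2.

u = C1*exp(-3*t) + C2*exp(t) + t*exp(t)/2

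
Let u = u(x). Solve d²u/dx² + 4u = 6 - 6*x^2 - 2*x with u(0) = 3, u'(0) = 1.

Characteristic equation r² + 4 = 0 has discriminant (0)² - 4·(4) = -16 < 0, so r = ± 2i.
Hence u_h = C1*cos(2*x) + C2*sin(2*x).
For the particular solution try u_p = A0 + A1*x + A2*x^2. Substituting and matching coefficients of each power of x gives A0 = 9/4, A1 = -1/2, A2 = -3/2, so u_p = 9/4 - 3*x^2/2 - x/2.
General solution: u = 9/4 - 3*x^2/2 - x/2 + C1*cos(2*x) + C2*sin(2*x).
Apply the initial conditions: u(0) = 9/4 + C1 = 3 and u'(0) = -1/2 + 2*C2 = 1. Solving gives C1 = 3/4, C2 = 3/4.

u = 9/4 - 3*x**2/2 - x/2 + 3*cos(2*x)/4 + 3*sin(2*x)/4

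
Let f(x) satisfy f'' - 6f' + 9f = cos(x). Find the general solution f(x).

f = -3*sin(x)/50 + 2*cos(x)/25 + C1*exp(3*x) + C2*x*exp(3*x)

Characteristic equation r² - 6r + 9 = 0 has discriminant (-6)² - 4·(9) = 0, so r = 3 is a repeated root.
Hence f_h = (C1 + C2*x)*exp(3*x).
Try f_p = A*cos(x) + B*sin(x). Substituting and equating the coefficients of cos(x) and sin(x) gives A = 2/25, B = -3/50, so f_p = -3*sin(x)/50 + 2*cos(x)/25.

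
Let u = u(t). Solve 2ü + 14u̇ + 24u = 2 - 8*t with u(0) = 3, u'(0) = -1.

Divide through by 2: u'' + 7u' + 12u = 1 - 4*t.
Characteristic equation r² + 7r + 12 = 0 factors as (r + 3)(r + 4) = 0, so r = -3, -4.
Hence u_h = C1*exp(-3*t) + C2*exp(-4*t).
For the particular solution try u_p = A0 + A1*t. Substituting and matching coefficients of each power of t gives A0 = 5/18, A1 = -1/3, so u_p = 5/18 - t/3.
General solution: u = 5/18 - t/3 + C1*exp(-3*t) + C2*exp(-4*t).
Apply the initial conditions: u(0) = 5/18 + C1 + C2 = 3 and u'(0) = -1/3 - 4*C2 - 3*C1 = -1. Solving gives C1 = 92/9, C2 = -15/2.

u = 5/18 - 15*exp(-4*t)/2 - t/3 + 92*exp(-3*t)/9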